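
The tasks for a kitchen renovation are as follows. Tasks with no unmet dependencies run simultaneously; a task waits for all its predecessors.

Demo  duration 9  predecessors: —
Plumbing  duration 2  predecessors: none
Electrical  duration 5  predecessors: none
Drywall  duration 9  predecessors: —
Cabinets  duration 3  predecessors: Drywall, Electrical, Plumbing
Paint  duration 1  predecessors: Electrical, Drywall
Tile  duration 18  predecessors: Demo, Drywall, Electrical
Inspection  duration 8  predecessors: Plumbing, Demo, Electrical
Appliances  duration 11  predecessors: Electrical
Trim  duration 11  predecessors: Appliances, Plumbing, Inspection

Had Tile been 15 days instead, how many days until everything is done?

28

As given, the longest chain is Demo→Inspection→Trim = 9+8+11 = 28, so the finish is 28 days.
Tile is off the critical path — its longest chain is 27 days, giving 1 of slack.
The critical path is still Demo→Inspection→Trim; finish is now 28 days.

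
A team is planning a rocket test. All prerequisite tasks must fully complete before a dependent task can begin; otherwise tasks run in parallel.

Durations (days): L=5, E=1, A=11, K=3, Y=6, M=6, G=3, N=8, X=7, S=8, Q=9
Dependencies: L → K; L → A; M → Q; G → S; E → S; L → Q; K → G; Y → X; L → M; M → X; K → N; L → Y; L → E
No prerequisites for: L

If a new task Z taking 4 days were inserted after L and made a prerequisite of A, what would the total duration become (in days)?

Originally the rocket test takes 20 days.
With Z inserted, A now waits for max(L, Z).
New critical path: L→Z→A = 5+4+11 = 20 ⇒ 20 days.

20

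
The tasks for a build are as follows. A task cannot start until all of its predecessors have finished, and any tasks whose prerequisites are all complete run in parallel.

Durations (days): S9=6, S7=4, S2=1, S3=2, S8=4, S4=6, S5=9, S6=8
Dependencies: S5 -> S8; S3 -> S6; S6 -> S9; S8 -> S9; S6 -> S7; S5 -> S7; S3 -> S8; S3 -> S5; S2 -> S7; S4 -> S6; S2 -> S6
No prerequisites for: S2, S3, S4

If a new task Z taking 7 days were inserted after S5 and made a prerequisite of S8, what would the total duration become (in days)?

28

Originally the plan takes 21 days.
With Z inserted, S8 now waits for max(S5, S3, Z).
New critical path: S3→S5→Z→S8→S9 = 2+9+7+4+6 = 28 ⇒ 28 days.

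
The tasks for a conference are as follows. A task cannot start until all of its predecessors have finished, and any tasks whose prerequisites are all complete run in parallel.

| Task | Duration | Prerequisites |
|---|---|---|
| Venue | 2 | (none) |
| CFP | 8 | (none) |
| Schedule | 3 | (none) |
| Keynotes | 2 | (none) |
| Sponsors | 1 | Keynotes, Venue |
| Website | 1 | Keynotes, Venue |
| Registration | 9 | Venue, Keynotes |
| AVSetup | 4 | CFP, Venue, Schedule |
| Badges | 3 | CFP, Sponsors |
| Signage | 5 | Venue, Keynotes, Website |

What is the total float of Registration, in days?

CFP→AVSetup = 8+4 = 12 sets the makespan at 12 days.
Longest path through Registration: 11 days (earliest finish 11, latest finish 12).
Slack of Registration = 3 − 2 = 1 day.

1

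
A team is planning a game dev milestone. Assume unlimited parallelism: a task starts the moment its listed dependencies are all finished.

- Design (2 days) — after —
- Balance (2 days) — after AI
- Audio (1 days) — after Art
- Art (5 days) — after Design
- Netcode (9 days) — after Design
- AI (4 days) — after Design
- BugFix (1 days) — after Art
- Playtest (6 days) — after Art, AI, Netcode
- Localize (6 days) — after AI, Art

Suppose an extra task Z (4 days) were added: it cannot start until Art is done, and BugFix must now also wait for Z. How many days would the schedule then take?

Originally the schedule takes 17 days.
With Z inserted, BugFix now waits for max(Art, Z).
New critical path: Design→Netcode→Playtest = 2+9+6 = 17 ⇒ 17 days.

17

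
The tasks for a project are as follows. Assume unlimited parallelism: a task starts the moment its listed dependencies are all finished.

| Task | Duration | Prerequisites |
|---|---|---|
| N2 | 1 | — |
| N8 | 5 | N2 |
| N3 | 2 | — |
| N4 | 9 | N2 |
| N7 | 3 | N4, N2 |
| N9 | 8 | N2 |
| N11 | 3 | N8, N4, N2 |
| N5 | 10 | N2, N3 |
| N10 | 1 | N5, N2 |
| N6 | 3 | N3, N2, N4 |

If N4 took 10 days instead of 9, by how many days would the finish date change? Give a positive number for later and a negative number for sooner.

As given, the longest chain is N2→N4→N6 = 1+9+3 = 13, so the finish is 13 days.
N4 is on the critical path; changing it to 10 makes that path 14 days.
No other chain overtakes it, so the finish is 14 days.
Change in finish: 14 − 13 = +1 days.

1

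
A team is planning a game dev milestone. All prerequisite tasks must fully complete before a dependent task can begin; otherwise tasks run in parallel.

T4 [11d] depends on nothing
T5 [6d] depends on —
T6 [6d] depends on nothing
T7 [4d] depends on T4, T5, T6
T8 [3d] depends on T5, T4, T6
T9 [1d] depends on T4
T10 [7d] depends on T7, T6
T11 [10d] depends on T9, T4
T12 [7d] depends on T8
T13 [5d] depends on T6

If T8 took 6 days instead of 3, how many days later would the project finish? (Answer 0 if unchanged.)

The binding path is T4→T7→T10 = 11+4+7 = 22; finish at 22 days.
T8 has 1 day of float (longest path through it is 21).
The binding chain switches to T4→T8→T12 = 11+6+7 = 24; finish 24 days.
Change in finish: 24 − 22 = +2 days.

2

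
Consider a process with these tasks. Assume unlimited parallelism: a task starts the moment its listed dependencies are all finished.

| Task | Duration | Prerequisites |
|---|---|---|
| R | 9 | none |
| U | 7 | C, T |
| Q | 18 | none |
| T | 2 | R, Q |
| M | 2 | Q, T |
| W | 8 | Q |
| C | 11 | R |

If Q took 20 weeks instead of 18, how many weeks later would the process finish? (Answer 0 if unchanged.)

2

Critical path before the change: Q→T→U = 18+2+7 = 27 giving 27 weeks.
Q lies on that path, so at 20 weeks the path becomes 29 weeks.
No other chain overtakes it, so the finish is 29 weeks.
Change in finish: 29 − 27 = +2 weeks.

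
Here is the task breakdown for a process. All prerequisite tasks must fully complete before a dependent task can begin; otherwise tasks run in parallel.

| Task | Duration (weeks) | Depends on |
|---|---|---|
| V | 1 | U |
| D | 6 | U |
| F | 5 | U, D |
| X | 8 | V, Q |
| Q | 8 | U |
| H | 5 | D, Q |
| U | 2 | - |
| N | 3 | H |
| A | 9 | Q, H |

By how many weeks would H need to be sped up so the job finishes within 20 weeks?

4

Current finish: 24 weeks; target: 20.
H is on every critical path, so each week cut from H cuts the finish by one (this holds down to a finish of 20).
Need 24 − 20 = 4 weeks off H → H becomes 1 week, finish becomes 20.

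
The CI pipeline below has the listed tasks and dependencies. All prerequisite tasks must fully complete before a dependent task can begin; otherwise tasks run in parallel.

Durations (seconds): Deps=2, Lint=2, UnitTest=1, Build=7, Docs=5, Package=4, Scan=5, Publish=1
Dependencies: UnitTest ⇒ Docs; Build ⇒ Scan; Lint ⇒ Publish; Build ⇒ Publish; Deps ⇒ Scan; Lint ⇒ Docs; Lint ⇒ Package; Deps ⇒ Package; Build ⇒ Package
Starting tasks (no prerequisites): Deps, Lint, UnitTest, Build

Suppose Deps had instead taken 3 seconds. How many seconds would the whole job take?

The binding path is Build→Scan = 7+5 = 12; finish at 12 seconds.
Deps has 5 seconds of float (longest path through it is 7).
No other chain overtakes it, so the finish is 12 seconds.

12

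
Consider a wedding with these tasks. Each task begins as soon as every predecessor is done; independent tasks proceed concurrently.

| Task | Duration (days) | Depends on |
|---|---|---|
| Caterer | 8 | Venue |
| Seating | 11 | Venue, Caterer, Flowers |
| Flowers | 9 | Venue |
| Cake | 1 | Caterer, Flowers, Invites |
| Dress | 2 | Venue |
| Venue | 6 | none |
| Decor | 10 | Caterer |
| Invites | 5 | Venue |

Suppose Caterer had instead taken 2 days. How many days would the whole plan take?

26

Actual critical path: Venue→Flowers→Seating = 6+9+11 = 26 ⇒ 26 days.
The longest path through Caterer is only 25 days, so Caterer has float 1.
That remains the longest chain; total 26 days.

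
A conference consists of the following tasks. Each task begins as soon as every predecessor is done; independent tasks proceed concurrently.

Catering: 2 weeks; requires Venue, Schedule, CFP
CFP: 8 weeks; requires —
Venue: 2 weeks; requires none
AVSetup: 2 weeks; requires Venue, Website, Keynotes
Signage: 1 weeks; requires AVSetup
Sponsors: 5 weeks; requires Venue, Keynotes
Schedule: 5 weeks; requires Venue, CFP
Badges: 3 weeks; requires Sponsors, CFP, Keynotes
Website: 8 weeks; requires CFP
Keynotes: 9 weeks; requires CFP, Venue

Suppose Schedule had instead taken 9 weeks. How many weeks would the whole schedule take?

25

As given, the longest chain is CFP→Keynotes→Sponsors→Badges = 8+9+5+3 = 25, so the finish is 25 weeks.
Schedule is off the critical path — its longest chain is 15 weeks, giving 10 of slack.
That remains the longest chain; total 25 weeks.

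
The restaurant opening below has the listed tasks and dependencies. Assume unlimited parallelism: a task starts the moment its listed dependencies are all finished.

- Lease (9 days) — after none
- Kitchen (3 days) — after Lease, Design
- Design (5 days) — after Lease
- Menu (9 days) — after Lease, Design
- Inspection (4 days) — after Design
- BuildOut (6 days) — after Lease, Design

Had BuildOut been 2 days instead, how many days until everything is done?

23

Critical path before the change: Lease→Design→Menu = 9+5+9 = 23 giving 23 days.
The longest path through BuildOut is only 20 days, so BuildOut has float 3.
That remains the longest chain; total 23 days.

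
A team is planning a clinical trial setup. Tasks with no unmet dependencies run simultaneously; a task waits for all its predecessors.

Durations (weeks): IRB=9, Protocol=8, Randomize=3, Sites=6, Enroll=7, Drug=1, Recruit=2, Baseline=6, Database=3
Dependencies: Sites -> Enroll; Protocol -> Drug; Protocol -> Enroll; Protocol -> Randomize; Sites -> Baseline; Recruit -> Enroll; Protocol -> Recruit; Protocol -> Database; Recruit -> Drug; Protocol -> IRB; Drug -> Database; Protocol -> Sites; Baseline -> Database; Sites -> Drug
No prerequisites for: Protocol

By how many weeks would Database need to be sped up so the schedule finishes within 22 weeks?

1

Current finish: 23 weeks; target: 22.
Database is on every critical path, so each week cut from Database cuts the finish by one (this holds down to a finish of 21).
Need 23 − 22 = 1 week off Database → Database becomes 2 weeks, finish becomes 22.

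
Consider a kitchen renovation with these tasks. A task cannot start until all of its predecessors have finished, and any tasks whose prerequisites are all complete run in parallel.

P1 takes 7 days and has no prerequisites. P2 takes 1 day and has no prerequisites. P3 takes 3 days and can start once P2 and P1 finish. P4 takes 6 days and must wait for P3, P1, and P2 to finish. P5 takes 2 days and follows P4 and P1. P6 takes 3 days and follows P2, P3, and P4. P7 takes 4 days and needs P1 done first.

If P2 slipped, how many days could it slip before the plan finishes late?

The longest chain is P1→P3→P4→P6 = 7+3+6+3 = 19; overall finish 19 days.
Longest path through P2: 13 days (earliest finish 1, latest finish 7).
Float = 19 − 13 = 6.

6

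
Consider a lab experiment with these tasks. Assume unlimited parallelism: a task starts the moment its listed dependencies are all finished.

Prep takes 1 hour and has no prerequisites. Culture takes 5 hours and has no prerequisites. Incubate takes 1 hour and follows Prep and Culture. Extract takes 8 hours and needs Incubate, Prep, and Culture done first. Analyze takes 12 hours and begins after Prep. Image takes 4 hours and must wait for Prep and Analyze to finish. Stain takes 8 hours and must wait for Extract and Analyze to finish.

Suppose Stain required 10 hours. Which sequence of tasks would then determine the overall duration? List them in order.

Actual critical path: Culture→Incubate→Extract→Stain = 5+1+8+8 = 22 ⇒ 22 hours.
Stain is on the critical path; changing it to 10 makes that path 24 hours.
The critical path is still Culture→Incubate→Extract→Stain; finish is now 24 hours.

Culture, Incubate, Extract, Stain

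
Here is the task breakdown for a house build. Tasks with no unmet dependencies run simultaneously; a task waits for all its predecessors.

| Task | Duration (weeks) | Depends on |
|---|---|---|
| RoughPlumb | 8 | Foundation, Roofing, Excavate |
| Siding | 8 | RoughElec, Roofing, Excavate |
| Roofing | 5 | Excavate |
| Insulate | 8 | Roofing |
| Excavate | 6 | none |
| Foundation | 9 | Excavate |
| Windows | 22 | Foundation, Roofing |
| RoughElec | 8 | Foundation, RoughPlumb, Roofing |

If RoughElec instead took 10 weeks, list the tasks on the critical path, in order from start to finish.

Excavate, Foundation, RoughPlumb, RoughElec, Siding

Actual critical path: Excavate→Foundation→RoughPlumb→RoughElec→Siding = 6+9+8+8+8 = 39 ⇒ 39 weeks.
Since RoughElec is critical, the +2 change carries straight to that chain (now 41 weeks).
No other chain overtakes it, so the finish is 41 weeks.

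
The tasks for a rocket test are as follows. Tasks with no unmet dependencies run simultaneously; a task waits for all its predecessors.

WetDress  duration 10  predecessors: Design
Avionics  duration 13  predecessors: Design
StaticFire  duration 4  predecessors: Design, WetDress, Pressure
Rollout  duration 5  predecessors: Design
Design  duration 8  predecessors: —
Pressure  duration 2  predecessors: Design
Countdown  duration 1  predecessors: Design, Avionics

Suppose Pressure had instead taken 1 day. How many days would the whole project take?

As given, the longest chain is Design→Avionics→Countdown = 8+13+1 = 22, so the finish is 22 days.
The longest path through Pressure is only 14 days, so Pressure has float 8.
The critical path is still Design→Avionics→Countdown; finish is now 22 days.

22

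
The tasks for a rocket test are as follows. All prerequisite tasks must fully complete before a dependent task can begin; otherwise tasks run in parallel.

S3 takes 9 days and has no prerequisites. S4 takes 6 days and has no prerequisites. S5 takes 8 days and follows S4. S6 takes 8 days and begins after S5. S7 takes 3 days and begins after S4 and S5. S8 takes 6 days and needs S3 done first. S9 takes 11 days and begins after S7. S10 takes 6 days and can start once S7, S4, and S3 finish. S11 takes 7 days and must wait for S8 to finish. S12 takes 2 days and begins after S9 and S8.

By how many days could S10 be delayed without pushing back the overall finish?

7

The longest chain is S4→S5→S7→S9→S12 = 6+8+3+11+2 = 30; overall finish 30 days.
S10 finishes as early as 23 and must finish by 30.
So S10 can slip 30 − 23 = 7 days.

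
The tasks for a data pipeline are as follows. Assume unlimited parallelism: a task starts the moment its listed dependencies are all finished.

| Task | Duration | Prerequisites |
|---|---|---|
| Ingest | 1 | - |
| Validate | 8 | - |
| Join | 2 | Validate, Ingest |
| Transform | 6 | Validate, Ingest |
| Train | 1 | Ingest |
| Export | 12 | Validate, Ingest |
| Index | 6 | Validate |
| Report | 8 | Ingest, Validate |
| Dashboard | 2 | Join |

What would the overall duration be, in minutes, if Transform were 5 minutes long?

20

As given, the longest chain is Validate→Export = 8+12 = 20, so the finish is 20 minutes.
The longest path through Transform is only 14 minutes, so Transform has float 6.
That remains the longest chain; total 20 minutes.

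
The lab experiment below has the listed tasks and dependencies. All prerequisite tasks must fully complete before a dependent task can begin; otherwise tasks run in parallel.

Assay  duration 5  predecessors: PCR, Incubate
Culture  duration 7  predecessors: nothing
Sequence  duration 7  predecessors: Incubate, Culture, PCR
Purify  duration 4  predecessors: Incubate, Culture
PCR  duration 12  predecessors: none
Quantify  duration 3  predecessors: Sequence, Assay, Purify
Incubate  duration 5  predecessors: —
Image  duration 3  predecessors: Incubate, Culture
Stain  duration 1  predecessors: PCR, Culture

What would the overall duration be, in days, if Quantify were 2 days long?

21

Baseline: PCR→Sequence→Quantify = 12+7+3 = 22 → 22 days.
Quantify lies on that path, so at 2 days the path becomes 21 days.
The critical path is still PCR→Sequence→Quantify; finish is now 21 days.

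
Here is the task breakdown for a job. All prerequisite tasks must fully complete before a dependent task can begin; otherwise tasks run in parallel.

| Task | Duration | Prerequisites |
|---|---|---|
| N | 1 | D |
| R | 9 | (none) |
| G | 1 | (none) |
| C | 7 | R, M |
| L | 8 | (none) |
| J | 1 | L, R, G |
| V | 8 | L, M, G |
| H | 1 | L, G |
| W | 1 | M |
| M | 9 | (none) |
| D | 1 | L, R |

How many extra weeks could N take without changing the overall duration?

6

The longest chain is M→V = 9+8 = 17; overall finish 17 weeks.
N finishes as early as 11 and must finish by 17.
So N can slip 17 − 11 = 6 weeks.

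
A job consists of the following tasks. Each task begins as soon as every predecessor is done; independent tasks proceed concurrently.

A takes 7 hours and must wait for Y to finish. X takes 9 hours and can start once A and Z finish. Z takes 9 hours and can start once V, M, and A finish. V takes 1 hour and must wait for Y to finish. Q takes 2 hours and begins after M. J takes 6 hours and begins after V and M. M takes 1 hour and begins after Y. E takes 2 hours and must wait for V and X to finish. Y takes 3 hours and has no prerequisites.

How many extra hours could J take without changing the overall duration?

Y→A→Z→X→E = 3+7+9+9+2 = 30 sets the makespan at 30 hours.
Longest path through J: 10 hours (earliest finish 10, latest finish 30).
Slack of J = 24 − 4 = 20 hours.

20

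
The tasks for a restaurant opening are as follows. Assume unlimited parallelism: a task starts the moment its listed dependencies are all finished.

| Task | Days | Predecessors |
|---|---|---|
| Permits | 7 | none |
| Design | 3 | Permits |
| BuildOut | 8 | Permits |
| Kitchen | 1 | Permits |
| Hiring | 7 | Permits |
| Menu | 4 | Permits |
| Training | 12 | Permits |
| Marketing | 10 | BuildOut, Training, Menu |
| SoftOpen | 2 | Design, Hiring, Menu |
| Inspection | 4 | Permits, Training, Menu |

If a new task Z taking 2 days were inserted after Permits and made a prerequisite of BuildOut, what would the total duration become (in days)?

Originally the schedule takes 29 days.
With Z inserted, BuildOut now waits for max(Permits, Z).
New critical path: Permits→Training→Marketing = 7+12+10 = 29 ⇒ 29 days.

29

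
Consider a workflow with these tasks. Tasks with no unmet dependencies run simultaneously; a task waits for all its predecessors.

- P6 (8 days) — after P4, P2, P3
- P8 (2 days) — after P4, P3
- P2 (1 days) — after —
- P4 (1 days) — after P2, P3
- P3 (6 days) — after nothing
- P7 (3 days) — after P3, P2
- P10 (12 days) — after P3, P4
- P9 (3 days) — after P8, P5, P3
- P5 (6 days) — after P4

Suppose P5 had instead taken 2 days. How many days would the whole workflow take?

Critical path before the change: P3→P4→P10 = 6+1+12 = 19 giving 19 days.
The longest path through P5 is only 16 days, so P5 has float 3.
That remains the longest chain; total 19 days.

19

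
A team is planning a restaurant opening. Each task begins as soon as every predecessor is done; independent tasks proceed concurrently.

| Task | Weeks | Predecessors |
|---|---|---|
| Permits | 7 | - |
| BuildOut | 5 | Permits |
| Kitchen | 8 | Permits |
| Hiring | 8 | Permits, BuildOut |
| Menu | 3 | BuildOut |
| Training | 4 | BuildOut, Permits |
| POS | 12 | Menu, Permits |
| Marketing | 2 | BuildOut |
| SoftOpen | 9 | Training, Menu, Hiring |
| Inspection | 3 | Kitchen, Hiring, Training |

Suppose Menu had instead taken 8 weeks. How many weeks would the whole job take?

Actual critical path: Permits→BuildOut→Hiring→SoftOpen = 7+5+8+9 = 29 ⇒ 29 weeks.
Menu has 2 weeks of float (longest path through it is 27).
The binding chain switches to Permits→BuildOut→Menu→POS = 7+5+8+12 = 32; finish 32 weeks.

32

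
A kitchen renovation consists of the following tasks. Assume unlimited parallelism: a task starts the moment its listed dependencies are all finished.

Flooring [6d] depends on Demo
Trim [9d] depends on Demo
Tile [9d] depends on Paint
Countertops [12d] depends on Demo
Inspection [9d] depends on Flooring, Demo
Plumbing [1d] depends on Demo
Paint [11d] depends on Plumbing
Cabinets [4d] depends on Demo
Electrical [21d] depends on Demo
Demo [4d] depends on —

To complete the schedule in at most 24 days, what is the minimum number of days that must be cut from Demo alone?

1

Current finish: 25 days; target: 24.
Demo is on every critical path, so each day cut from Demo cuts the finish by one (this holds down to a finish of 22).
Need 25 − 24 = 1 day off Demo → Demo becomes 3 days, finish becomes 24.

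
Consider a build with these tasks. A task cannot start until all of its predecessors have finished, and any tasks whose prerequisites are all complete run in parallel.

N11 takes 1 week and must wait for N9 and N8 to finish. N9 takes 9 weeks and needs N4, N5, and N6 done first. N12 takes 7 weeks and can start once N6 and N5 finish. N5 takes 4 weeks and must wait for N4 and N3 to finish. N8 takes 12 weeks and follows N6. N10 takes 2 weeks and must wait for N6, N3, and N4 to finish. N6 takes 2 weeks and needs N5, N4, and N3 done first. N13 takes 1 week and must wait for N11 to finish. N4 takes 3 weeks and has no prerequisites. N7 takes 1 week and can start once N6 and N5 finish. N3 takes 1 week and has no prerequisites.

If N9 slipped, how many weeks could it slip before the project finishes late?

Critical path: N4→N5→N6→N8→N11→N13 = 3+4+2+12+1+1 = 23, so the finish is 23 weeks.
Longest path through N9: 20 weeks (earliest finish 18, latest finish 21).
Slack of N9 = 12 − 9 = 3 weeks.

3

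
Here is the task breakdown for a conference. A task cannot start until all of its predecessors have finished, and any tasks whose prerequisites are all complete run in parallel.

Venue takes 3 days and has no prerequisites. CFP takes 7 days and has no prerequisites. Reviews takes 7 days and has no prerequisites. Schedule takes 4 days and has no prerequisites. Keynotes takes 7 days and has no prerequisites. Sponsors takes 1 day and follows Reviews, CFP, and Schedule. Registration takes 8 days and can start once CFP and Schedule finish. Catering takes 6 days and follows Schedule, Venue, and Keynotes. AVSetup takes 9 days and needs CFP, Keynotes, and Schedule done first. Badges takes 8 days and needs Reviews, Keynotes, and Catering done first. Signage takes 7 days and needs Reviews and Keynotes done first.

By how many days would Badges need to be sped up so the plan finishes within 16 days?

5

Current finish: 21 days; target: 16.
Badges is on every critical path, so each day cut from Badges cuts the finish by one (this holds down to a finish of 16).
Need 21 − 16 = 5 days off Badges → Badges becomes 3 days, finish becomes 16.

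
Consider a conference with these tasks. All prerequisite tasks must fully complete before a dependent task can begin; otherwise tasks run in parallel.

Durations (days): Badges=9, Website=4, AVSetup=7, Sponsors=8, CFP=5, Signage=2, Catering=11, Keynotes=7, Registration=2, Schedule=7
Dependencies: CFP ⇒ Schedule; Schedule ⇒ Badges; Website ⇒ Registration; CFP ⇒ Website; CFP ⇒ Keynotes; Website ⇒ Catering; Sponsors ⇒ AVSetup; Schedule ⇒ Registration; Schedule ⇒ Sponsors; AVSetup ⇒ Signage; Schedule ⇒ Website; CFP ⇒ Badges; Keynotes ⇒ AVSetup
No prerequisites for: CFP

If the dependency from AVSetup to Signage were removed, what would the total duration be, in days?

27

With the dependency in place, CFP→Schedule→Sponsors→AVSetup→Signage = 5+7+8+7+2 = 29 sets the finish at 29 days.
Without AVSetup→Signage, Signage's earliest start moves from 27 to 0.
New critical path: CFP→Schedule→Sponsors→AVSetup = 5+7+8+7 = 27 ⇒ 27 days.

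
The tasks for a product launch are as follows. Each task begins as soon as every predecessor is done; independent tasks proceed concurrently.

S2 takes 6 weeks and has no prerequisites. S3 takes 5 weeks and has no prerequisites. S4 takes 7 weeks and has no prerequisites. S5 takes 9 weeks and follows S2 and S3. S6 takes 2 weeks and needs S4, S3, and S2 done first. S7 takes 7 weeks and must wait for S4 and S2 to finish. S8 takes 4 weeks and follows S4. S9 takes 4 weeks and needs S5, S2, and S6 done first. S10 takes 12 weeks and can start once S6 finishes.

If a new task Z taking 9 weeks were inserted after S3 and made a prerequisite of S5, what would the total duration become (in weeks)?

Originally the product launch takes 21 weeks.
With Z inserted, S5 now waits for max(S2, S3, Z).
New critical path: S3→Z→S5→S9 = 5+9+9+4 = 27 ⇒ 27 weeks.

27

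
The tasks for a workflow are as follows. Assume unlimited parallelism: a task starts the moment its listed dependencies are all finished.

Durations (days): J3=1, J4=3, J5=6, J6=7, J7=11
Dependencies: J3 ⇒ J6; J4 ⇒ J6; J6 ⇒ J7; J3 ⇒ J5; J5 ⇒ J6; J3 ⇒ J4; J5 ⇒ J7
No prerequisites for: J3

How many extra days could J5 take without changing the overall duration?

0

The longest chain is J3→J5→J6→J7 = 1+6+7+11 = 25; overall finish 25 days.
J5 finishes as early as 7 and must finish by 7.
Slack of J5 = 1 − 1 = 0 days.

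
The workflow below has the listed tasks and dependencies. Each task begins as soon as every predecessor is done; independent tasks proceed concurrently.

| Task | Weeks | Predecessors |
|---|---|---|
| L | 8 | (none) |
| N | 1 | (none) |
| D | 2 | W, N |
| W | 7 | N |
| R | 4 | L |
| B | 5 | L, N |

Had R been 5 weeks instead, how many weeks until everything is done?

13

The binding path is L→B = 8+5 = 13; finish at 13 weeks.
R has 1 week of float (longest path through it is 12).
The critical path is still L→B; finish is now 13 weeks.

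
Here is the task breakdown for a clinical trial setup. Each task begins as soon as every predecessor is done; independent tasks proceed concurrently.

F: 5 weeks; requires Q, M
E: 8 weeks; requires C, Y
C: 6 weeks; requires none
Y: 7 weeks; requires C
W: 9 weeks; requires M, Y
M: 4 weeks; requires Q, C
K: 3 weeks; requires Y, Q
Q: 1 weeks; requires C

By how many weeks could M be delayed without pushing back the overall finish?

2

Critical path: C→Y→W = 6+7+9 = 22, so the finish is 22 weeks.
The longest chain containing M totals 20 weeks.
Float = 22 − 20 = 2.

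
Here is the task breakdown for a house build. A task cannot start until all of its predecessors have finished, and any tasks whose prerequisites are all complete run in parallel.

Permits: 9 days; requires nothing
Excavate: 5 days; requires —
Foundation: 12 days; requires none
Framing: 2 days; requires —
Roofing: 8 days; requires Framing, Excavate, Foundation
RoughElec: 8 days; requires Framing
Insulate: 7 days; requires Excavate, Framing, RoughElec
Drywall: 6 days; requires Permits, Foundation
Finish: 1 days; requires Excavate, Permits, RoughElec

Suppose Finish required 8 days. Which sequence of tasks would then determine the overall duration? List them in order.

Foundation, Roofing

Baseline: Foundation→Roofing = 12+8 = 20 → 20 days.
Finish is off the critical path — its longest chain is 11 days, giving 9 of slack.
The critical path is still Foundation→Roofing; finish is now 20 days.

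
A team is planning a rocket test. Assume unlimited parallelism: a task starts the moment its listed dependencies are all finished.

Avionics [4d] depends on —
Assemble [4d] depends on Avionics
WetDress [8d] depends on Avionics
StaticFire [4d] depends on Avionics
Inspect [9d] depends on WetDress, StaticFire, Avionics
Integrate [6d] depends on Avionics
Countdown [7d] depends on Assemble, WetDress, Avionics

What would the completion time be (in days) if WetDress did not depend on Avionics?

Original critical path: Avionics→WetDress→Inspect = 4+8+9 = 21 ⇒ 21 days.
Without Avionics→WetDress, WetDress's earliest start moves from 4 to 0.
The longest chain is now Avionics→StaticFire→Inspect = 4+4+9 = 17, so the plan takes 17 days.

17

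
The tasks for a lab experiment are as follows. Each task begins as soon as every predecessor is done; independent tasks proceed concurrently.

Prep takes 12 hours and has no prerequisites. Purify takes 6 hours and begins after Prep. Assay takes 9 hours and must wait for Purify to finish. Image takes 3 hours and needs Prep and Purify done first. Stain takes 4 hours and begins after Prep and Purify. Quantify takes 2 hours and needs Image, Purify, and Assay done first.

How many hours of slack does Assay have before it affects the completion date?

0

Critical path: Prep→Purify→Assay→Quantify = 12+6+9+2 = 29, so the finish is 29 hours.
Longest path through Assay: 29 hours (earliest finish 27, latest finish 27).
Slack of Assay = 18 − 18 = 0 hours.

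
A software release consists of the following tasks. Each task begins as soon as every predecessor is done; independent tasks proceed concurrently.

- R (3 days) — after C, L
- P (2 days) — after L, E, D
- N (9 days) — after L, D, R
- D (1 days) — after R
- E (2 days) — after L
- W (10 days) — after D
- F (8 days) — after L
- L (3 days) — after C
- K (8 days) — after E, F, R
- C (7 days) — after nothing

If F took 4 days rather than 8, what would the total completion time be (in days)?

24

As given, the longest chain is C→L→F→K = 7+3+8+8 = 26, so the finish is 26 days.
F is on the critical path; changing it to 4 makes that path 22 days.
New critical path: C→L→R→D→W = 7+3+3+1+10 = 24 ⇒ 24 days.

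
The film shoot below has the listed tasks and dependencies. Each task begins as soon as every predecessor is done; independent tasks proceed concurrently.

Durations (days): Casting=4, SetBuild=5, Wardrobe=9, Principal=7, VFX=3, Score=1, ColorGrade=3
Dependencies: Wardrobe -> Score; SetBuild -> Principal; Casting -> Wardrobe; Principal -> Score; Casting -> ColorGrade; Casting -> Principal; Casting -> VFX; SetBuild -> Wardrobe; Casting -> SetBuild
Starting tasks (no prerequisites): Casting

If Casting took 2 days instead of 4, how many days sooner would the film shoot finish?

2

The binding path is Casting→SetBuild→Wardrobe→Score = 4+5+9+1 = 19; finish at 19 days.
Casting is on the critical path; changing it to 2 makes that path 17 days.
That remains the longest chain; total 17 days.
Change in finish: 17 − 19 = -2 days.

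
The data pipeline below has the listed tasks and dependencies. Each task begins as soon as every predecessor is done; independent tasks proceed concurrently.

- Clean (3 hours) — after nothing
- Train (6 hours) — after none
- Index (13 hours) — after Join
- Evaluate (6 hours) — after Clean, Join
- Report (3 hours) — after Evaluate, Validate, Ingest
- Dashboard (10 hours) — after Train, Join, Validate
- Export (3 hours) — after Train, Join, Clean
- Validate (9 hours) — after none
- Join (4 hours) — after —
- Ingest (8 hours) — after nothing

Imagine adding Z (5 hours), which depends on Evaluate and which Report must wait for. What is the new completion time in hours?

19

Originally the plan takes 19 hours.
With Z inserted, Report now waits for max(Evaluate, Validate, Ingest, Z).
New critical path: Validate→Dashboard = 9+10 = 19 ⇒ 19 hours.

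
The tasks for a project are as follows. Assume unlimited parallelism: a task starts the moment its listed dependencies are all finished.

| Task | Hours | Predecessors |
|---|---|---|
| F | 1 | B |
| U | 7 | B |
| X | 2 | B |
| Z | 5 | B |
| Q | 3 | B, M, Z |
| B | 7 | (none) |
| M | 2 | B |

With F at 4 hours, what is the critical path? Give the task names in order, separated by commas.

Actual critical path: B→Z→Q = 7+5+3 = 15 ⇒ 15 hours.
The longest path through F is only 8 hours, so F has float 7.
The critical path is still B→Z→Q; finish is now 15 hours.

B, Z, Q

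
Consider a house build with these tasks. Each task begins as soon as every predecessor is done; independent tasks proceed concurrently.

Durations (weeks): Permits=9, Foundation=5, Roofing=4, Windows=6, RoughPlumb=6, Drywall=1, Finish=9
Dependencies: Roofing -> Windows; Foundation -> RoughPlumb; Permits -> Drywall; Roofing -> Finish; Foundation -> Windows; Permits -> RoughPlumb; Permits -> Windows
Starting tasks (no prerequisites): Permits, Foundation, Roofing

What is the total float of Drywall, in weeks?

Permits→Windows = 9+6 = 15 sets the makespan at 15 weeks.
Drywall finishes as early as 10 and must finish by 15.
So Drywall can slip 15 − 10 = 5 weeks.

5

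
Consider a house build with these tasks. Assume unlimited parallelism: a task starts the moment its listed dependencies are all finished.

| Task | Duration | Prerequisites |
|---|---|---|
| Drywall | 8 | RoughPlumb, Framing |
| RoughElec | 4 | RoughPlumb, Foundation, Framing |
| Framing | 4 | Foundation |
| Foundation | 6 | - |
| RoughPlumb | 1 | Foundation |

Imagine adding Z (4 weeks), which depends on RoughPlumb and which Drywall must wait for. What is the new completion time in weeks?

Originally the schedule takes 18 weeks.
With Z inserted, Drywall now waits for max(RoughPlumb, Framing, Z).
New critical path: Foundation→RoughPlumb→Z→Drywall = 6+1+4+8 = 19 ⇒ 19 weeks.

19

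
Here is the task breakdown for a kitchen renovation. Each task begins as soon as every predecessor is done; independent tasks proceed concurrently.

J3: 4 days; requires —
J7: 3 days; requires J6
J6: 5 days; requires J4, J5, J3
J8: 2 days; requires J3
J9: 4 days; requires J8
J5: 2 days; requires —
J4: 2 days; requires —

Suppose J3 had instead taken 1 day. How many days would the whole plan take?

10

Actual critical path: J3→J6→J7 = 4+5+3 = 12 ⇒ 12 days.
J3 is on the critical path; changing it to 1 makes that path 9 days.
New critical path: J4→J6→J7 = 2+5+3 = 10 ⇒ 10 days.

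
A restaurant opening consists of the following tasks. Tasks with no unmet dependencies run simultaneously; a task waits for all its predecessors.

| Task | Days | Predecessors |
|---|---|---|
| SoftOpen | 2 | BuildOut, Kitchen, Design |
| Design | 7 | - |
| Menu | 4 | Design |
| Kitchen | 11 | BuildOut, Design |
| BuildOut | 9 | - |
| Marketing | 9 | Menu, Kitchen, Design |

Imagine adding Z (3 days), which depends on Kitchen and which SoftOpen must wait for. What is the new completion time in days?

Originally the restaurant opening takes 29 days.
With Z inserted, SoftOpen now waits for max(BuildOut, Kitchen, Design, Z).
New critical path: BuildOut→Kitchen→Marketing = 9+11+9 = 29 ⇒ 29 days.

29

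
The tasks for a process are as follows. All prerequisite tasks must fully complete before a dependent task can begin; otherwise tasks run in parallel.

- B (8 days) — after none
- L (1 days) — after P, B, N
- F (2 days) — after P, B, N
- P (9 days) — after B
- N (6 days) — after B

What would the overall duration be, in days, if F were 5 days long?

The binding path is B→P→F = 8+9+2 = 19; finish at 19 days.
Since F is critical, the +3 change carries straight to that chain (now 22 days).
The critical path is still B→P→F; finish is now 22 days.

22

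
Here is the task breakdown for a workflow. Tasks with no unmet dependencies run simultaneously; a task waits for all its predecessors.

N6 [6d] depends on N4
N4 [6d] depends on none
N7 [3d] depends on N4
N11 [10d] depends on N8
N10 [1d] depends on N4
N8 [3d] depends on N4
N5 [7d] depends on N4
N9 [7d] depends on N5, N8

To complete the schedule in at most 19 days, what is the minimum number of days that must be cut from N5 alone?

Current finish: 20 days; target: 19.
N5 is on every critical path, so each day cut from N5 cuts the finish by one (this holds down to a finish of 19).
Need 20 − 19 = 1 day off N5 → N5 becomes 6 days, finish becomes 19.

1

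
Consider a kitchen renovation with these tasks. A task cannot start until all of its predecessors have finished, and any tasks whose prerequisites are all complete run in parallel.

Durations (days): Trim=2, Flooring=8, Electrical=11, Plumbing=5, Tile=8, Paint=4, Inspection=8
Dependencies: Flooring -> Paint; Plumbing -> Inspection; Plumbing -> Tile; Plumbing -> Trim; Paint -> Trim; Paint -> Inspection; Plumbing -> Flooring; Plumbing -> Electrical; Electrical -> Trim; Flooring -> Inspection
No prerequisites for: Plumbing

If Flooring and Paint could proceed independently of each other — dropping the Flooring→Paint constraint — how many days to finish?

Original critical path: Plumbing→Flooring→Paint→Inspection = 5+8+4+8 = 25 ⇒ 25 days.
Without Flooring→Paint, Paint's earliest start moves from 13 to 0.
The longest chain is now Plumbing→Flooring→Inspection = 5+8+8 = 21, so the project takes 21 days.

21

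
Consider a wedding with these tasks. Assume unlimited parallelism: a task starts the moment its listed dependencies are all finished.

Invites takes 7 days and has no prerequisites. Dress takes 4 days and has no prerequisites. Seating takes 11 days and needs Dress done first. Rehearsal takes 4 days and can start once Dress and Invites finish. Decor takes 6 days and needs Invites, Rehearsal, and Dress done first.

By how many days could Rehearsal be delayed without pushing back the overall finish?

Critical path: Invites→Rehearsal→Decor = 7+4+6 = 17, so the finish is 17 days.
The longest chain containing Rehearsal totals 17 days.
So Rehearsal can slip 11 − 11 = 0 days.

0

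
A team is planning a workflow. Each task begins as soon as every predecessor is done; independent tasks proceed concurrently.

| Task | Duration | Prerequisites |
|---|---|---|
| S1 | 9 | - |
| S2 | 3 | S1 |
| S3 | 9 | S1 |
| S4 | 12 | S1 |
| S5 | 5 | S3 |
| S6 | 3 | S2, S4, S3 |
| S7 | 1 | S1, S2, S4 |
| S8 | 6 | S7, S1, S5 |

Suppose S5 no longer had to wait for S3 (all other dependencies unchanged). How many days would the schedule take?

28

With the dependency in place, S1→S3→S5→S8 = 9+9+5+6 = 29 sets the finish at 29 days.
Without S3→S5, S5's earliest start moves from 18 to 0.
After: S1→S4→S7→S8 = 9+12+1+6 = 28 → 28 days.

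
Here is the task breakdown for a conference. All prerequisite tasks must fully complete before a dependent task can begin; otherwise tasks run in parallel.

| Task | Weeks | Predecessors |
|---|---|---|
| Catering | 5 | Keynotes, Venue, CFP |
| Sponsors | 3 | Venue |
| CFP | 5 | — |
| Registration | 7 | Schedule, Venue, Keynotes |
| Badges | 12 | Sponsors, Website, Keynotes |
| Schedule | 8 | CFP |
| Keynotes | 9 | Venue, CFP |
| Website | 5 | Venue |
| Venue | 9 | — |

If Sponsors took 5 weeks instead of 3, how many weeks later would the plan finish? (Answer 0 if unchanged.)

Baseline: Venue→Keynotes→Badges = 9+9+12 = 30 → 30 weeks.
Sponsors has 6 weeks of float (longest path through it is 24).
That remains the longest chain; total 30 weeks.
Change in finish: 30 − 30 = +0 weeks.

0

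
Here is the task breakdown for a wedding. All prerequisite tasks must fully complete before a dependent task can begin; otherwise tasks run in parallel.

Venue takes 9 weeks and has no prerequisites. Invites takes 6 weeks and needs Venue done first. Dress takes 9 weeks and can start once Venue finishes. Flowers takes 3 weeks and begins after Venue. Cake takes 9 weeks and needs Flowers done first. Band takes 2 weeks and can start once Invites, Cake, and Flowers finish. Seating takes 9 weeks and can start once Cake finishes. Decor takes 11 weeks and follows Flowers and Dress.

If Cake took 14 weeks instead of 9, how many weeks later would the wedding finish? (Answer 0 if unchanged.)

5

As given, the longest chain is Venue→Flowers→Cake→Seating = 9+3+9+9 = 30, so the finish is 30 weeks.
Since Cake is critical, the +5 change carries straight to that chain (now 35 weeks).
No other chain overtakes it, so the finish is 35 weeks.
Change in finish: 35 − 30 = +5 weeks.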